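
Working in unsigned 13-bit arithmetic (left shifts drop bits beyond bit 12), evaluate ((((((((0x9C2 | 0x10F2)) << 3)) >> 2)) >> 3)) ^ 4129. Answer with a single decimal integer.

0x9C2 = 0100111000010
0x10F2 = 1000011110010
→ | → 1100111110010 = 6642
→ << 3 (mod 2^13) → 0111110010000 = 3984
→ >> 2 → 0001111100100 = 996
→ >> 3 → 0000001111100 = 124
4129 = 1000000100001
→ ^ → 1000001011101 = 4189

4189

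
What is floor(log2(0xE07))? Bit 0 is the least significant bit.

11

0xE07 = 111000000111
The topmost 1 is at position 11 (since 2^11 = 2048 ≤ 3591 < 4096).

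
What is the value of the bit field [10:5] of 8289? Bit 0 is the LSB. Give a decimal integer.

v = 10000001100001
Shift right by 5: 100000011
Mask low 6 bits: 000011 = 3

3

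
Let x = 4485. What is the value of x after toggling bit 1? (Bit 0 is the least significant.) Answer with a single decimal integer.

x = 1000110000101
bit 1 is currently 0; toggle it via x ^ (1 << 1) = x ^ 2
→ 1000110000111 = 4487

4487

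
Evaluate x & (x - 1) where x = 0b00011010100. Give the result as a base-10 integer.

208

x = 11010100 = 212
x - 1 = 11010011
AND   = 11010000 = 208
(x & (x - 1) clears the lowest set bit of x.)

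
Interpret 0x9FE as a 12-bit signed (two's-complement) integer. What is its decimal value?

pattern = 100111111110 (MSB is 1 ⇒ negative)
Invert: 011000000001, add 1 → 011000000010 = 1538, so the value is -1538.
(Equivalently: 2558 - 2^12 = 2558 - 4096 = -1538.)

-1538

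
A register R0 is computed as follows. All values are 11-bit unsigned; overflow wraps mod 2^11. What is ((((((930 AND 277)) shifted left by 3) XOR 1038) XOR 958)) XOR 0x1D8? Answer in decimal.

1640

930 = 01110100010
277 = 00100010101
→ AND → 00100000000 = 256
→ shifted left by 3 (mod 2^11) → 00000000000 = 0
1038 = 10000001110
→ XOR → 10000001110 = 1038
958 = 01110111110
→ XOR → 11110110000 = 1968
0x1D8 = 00111011000
→ XOR → 11001101000 = 1640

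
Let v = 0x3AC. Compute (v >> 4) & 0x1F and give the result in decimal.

26

v = 1110101100
Shift right by 4: 111010
Mask low 5 bits: 11010 = 26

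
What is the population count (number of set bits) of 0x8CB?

0x8CB = 100011001011
Count the 1s: 1 + 1 + 1 + 1 + 1 + 1 = 6

6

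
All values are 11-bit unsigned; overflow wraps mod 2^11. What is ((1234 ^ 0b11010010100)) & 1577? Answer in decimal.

512

1234 = 10011010010
0b11010010100 = 11010010100
→ ^ → 01001000110 = 582
1577 = 11000101001
→ & → 01000000000 = 512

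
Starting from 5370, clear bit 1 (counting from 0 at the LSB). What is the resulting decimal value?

5368

x = 1010011111010
bit 1 is currently 1; clear it via x & ~(1 << 1) = x & ~2
→ 1010011111000 = 5368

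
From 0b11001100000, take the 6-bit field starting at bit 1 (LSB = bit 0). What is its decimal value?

v = 11001100000
Shift right by 1: 1100110000
Mask low 6 bits: 110000 = 48

48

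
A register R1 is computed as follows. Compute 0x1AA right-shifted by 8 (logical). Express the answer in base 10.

1

0x1AA = 110101010
shift right by 8 → 000000001 = 1
(equivalently, floor(426 / 256))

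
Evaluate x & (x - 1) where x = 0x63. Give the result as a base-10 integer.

98

x = 1100011 = 99
x - 1 = 1100010
AND   = 1100010 = 98
(x & (x - 1) clears the lowest set bit of x.)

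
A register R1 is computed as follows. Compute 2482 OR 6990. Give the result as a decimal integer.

7166

2482 = 0100110110010
6990 = 1101101001110
 OR → 1101111111110 = 7166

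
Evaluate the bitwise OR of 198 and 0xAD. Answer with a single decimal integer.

239

198 = 11000110
0xAD = 10101101
 OR → 11101111 = 239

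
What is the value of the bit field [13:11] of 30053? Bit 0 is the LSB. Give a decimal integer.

v = 0111010101100101
Shift right by 11: 01110
Mask low 3 bits: 110 = 6

6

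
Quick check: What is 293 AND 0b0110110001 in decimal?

293 = 100100101
b = 110110001
AND → 100100001 = 289

289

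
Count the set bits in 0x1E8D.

8

0x1E8D = 1111010001101
Count the 1s: 1 + 1 + 1 + 1 + 1 + 1 + 1 + 1 = 8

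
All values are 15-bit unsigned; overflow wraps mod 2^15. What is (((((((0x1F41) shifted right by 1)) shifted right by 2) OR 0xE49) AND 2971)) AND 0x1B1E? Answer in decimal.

0x1F41 = 001111101000001
→ shifted right by 1 → 000111110100000 = 4000
→ shifted right by 2 → 000001111101000 = 1000
0xE49 = 000111001001001
→ OR → 000111111101001 = 4073
2971 = 000101110011011
→ AND → 000101110001001 = 2953
0x1B1E = 001101100011110
→ AND → 000101100001000 = 2824

2824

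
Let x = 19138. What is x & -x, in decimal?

x = 100101011000010 = 19138
-x (two's complement) = …011010100111110
AND   = 000000000000010 = 2
(x & -x isolates the lowest set bit of x.)

2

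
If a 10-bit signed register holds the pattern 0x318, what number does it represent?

-232

pattern = 1100011000 (MSB is 1 ⇒ negative)
Invert: 0011100111, add 1 → 0011101000 = 232, so the value is -232.
(Equivalently: 792 - 2^10 = 792 - 1024 = -232.)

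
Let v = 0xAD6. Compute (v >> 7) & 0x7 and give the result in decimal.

v = 00101011010110
Shift right by 7: 0010101
Mask low 3 bits: 101 = 5

5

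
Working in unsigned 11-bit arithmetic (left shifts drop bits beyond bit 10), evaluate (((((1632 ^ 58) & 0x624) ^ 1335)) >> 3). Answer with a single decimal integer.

102

1632 = 11001100000
58 = 00000111010
→ ^ → 11001011010 = 1626
0x624 = 11000100100
→ & → 11000000000 = 1536
1335 = 10100110111
→ ^ → 01100110111 = 823
→ >> 3 → 00001100110 = 102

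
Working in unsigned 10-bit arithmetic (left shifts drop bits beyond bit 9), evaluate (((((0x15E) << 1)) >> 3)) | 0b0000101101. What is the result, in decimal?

0x15E = 0101011110
→ << 1 (mod 2^10) → 1010111100 = 700
→ >> 3 → 0001010111 = 87
0b0000101101 = 0000101101
→ | → 0001111111 = 127

127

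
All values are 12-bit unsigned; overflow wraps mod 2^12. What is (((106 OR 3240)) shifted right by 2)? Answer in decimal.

106 = 000001101010
3240 = 110010101000
→ OR → 110011101010 = 3306
→ shifted right by 2 → 001100111010 = 826

826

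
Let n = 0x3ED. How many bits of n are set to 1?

0x3ED = 1111101101
Count the 1s: 1 + 1 + 1 + 1 + 1 + 1 + 1 + 1 = 8

8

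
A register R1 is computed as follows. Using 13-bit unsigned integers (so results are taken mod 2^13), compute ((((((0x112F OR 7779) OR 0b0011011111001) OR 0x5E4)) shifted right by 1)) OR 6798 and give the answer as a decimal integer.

8191

0x112F = 1000100101111
7779 = 1111001100011
→ OR → 1111101101111 = 8047
0b0011011111001 = 0011011111001
→ OR → 1111111111111 = 8191
0x5E4 = 0010111100100
→ OR → 1111111111111 = 8191
→ shifted right by 1 → 0111111111111 = 4095
6798 = 1101010001110
→ OR → 1111111111111 = 8191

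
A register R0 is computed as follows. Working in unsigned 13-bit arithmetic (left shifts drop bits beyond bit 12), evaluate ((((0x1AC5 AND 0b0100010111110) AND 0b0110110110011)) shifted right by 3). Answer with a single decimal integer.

272

0x1AC5 = 1101011000101
0b0100010111110 = 0100010111110
→ AND → 0100010000100 = 2180
0b0110110110011 = 0110110110011
→ AND → 0100010000000 = 2176
→ shifted right by 3 → 0000100010000 = 272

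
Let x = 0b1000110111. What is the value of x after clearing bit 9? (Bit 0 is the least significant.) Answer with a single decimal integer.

x = 1000110111
bit 9 is currently 1; clear it via x & ~(1 << 9) = x & ~512
→ 0000110111 = 55

55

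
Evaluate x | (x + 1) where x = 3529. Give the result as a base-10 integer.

3531

x = 110111001001 = 3529
x + 1 = 110111001010
OR    = 110111001011 = 3531
(x | (x + 1) sets the lowest cleared bit.)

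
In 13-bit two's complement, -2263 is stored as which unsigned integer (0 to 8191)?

5929

2263 in 13 bits: 0100011010111
Invert: 1011100101000
Add 1:  1011100101001 = 5929
(Check: 2^13 - 2263 = 8192 - 2263 = 5929.)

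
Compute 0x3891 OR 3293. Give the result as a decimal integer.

0x3891 = 11100010010001
3293 = 00110011011101
 OR → 11110011011101 = 15581

15581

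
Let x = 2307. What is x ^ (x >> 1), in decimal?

3458

x = 100100000011 = 2307
x>>1 = 010010000001
XOR  = 110110000010 = 3458
(x ^ (x >> 1) gives the standard binary-reflected Gray code of x.)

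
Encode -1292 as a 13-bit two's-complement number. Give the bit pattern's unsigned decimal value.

6900

1292 in 13 bits: 0010100001100
Invert: 1101011110011
Add 1:  1101011110100 = 6900
(Check: 2^13 - 1292 = 8192 - 1292 = 6900.)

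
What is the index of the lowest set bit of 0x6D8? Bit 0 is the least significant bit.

3

0x6D8 = 11011011000
Trailing zeros: 3, so the lowest set bit is bit 3 (value 8).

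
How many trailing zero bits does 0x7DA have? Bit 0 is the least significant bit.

0x7DA = 11111011010
Trailing zeros: 1, so the lowest set bit is bit 1 (value 2).

1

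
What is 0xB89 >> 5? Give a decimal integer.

0xB89 = 101110001001
shift right by 5 → 000001011100 = 92
(equivalently, floor(2953 / 32))

92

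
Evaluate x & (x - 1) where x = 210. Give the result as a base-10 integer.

208

x = 11010010 = 210
x - 1 = 11010001
AND   = 11010000 = 208
(x & (x - 1) clears the lowest set bit of x.)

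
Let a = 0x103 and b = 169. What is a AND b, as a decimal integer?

0x103 = 100000011
169 = 010101001
AND → 000000001 = 1

1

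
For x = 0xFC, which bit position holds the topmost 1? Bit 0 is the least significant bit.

0xFC = 11111100
The topmost 1 is at position 7 (since 2^7 = 128 ≤ 252 < 256).

7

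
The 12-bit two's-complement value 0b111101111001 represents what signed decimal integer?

pattern = 111101111001 (MSB is 1 ⇒ negative)
Invert: 000010000110, add 1 → 000010000111 = 135, so the value is -135.
(Equivalently: 3961 - 2^12 = 3961 - 4096 = -135.)

-135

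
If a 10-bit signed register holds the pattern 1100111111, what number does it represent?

pattern = 1100111111 (MSB is 1 ⇒ negative)
Invert: 0011000000, add 1 → 0011000001 = 193, so the value is -193.
(Equivalently: 831 - 2^10 = 831 - 1024 = -193.)

-193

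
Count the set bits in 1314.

4

1314 = 10100100010
Count the 1s: 1 + 1 + 1 + 1 = 4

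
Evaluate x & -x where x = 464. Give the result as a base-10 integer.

16

x = 111010000 = 464
-x (two's complement) = …000110000
AND   = 000010000 = 16
(x & -x isolates the lowest set bit of x.)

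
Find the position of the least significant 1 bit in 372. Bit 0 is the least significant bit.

372 = 101110100
Trailing zeros: 2, so the lowest set bit is bit 2 (value 4).

2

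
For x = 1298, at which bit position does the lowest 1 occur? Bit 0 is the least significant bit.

1298 = 10100010010
Trailing zeros: 1, so the lowest set bit is bit 1 (value 2).

1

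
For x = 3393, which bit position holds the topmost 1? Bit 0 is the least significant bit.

11

3393 = 110101000001
The topmost 1 is at position 11 (since 2^11 = 2048 ≤ 3393 < 4096).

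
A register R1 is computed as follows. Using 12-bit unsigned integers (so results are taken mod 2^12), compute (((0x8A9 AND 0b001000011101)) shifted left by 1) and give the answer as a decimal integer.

18

0x8A9 = 100010101001
0b001000011101 = 001000011101
→ AND → 000000001001 = 9
→ shifted left by 1 (mod 2^12) → 000000010010 = 18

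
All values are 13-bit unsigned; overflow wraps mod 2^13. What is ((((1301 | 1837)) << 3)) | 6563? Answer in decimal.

1301 = 0010100010101
1837 = 0011100101101
→ | → 0011100111101 = 1853
→ << 3 (mod 2^13) → 1100111101000 = 6632
6563 = 1100110100011
→ | → 1100111101011 = 6635

6635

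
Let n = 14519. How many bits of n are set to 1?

9

14519 = 11100010110111
Count the 1s: 1 + 1 + 1 + 1 + 1 + 1 + 1 + 1 + 1 = 9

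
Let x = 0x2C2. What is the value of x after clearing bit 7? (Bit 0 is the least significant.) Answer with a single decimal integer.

578

x = 1011000010
bit 7 is currently 1; clear it via x & ~(1 << 7) = x & ~128
→ 1001000010 = 578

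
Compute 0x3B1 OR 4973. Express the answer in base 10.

0x3B1 = 0001110110001
4973 = 1001101101101
 OR → 1001111111101 = 5117

5117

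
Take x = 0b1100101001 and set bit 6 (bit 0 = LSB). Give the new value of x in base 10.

873

x = 1100101001
bit 6 is currently 0; set it via x | (1 << 6) = x | 64
→ 1101101001 = 873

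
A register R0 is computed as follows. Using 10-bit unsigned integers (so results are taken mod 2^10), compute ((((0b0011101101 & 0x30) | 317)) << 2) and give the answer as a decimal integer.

244

0b0011101101 = 0011101101
0x30 = 0000110000
→ & → 0000100000 = 32
317 = 0100111101
→ | → 0100111101 = 317
→ << 2 (mod 2^10) → 0011110100 = 244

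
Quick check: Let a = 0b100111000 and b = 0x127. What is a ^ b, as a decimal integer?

a = 100111000
0x127 = 100100111
XOR → 000011111 = 31

31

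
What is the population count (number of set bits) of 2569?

2569 = 101000001001
Count the 1s: 1 + 1 + 1 + 1 = 4

4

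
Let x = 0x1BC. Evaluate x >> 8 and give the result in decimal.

1

0x1BC = 110111100
shift right by 8 → 000000001 = 1
(equivalently, floor(444 / 256))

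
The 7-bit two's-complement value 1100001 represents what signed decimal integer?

pattern = 1100001 (MSB is 1 ⇒ negative)
Invert: 0011110, add 1 → 0011111 = 31, so the value is -31.
(Equivalently: 97 - 2^7 = 97 - 128 = -31.)

-31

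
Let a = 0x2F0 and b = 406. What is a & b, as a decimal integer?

144

0x2F0 = 1011110000
406 = 0110010110
AND → 0010010000 = 144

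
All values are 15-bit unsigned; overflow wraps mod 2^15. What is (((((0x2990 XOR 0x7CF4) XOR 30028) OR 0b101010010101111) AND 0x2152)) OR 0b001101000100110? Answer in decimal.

14886

0x2990 = 010100110010000
0x7CF4 = 111110011110100
→ XOR → 101010101100100 = 21860
30028 = 111010101001100
→ XOR → 010000000101000 = 8232
0b101010010101111 = 101010010101111
→ OR → 111010010101111 = 29871
0x2152 = 010000101010010
→ AND → 010000000000010 = 8194
0b001101000100110 = 001101000100110
→ OR → 011101000100110 = 14886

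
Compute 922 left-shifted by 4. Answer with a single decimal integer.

922 = 00001110011010
shift left by 4 → 11100110100000 = 14752
(equivalently, 922 × 2^4 = 922 × 16)

14752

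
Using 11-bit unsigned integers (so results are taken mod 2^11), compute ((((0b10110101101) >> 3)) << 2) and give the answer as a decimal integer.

724

0b10110101101 = 10110101101
→ >> 3 → 00010110101 = 181
→ << 2 (mod 2^11) → 01011010100 = 724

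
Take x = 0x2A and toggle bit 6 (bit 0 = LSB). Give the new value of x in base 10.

x = 00000101010
bit 6 is currently 0; toggle it via x ^ (1 << 6) = x ^ 64
→ 00001101010 = 106

106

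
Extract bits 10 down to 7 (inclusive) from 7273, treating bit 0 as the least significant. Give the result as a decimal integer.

v = 01110001101001
Shift right by 7: 0111000
Mask low 4 bits: 1000 = 8

8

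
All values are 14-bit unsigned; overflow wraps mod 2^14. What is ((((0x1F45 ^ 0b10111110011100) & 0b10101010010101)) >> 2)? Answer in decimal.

0x1F45 = 01111101000101
0b10111110011100 = 10111110011100
→ ^ → 11000011011001 = 12505
0b10101010010101 = 10101010010101
→ & → 10000010010001 = 8337
→ >> 2 → 00100000100100 = 2084

2084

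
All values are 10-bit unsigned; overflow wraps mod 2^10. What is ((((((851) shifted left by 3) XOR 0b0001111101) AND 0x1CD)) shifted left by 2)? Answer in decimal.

788

851 = 1101010011
→ shifted left by 3 (mod 2^10) → 1010011000 = 664
0b0001111101 = 0001111101
→ XOR → 1011100101 = 741
0x1CD = 0111001101
→ AND → 0011000101 = 197
→ shifted left by 2 (mod 2^10) → 1100010100 = 788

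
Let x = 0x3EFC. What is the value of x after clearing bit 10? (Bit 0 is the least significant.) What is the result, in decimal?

x = 11111011111100
bit 10 is currently 1; clear it via x & ~(1 << 10) = x & ~1024
→ 11101011111100 = 15100

15100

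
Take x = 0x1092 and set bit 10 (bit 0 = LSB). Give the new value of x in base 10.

x = 1000010010010
bit 10 is currently 0; set it via x | (1 << 10) = x | 1024
→ 1010010010010 = 5266

5266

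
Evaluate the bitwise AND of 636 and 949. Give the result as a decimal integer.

636 = 1001111100
949 = 1110110101
AND → 1000110100 = 564

564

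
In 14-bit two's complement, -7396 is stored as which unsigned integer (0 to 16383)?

8988

7396 in 14 bits: 01110011100100
Invert: 10001100011011
Add 1:  10001100011100 = 8988
(Check: 2^14 - 7396 = 16384 - 7396 = 8988.)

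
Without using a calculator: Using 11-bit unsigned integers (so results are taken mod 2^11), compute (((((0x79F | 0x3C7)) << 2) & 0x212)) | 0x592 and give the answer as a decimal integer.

1938

0x79F = 11110011111
0x3C7 = 01111000111
→ | → 11111011111 = 2015
→ << 2 (mod 2^11) → 11101111100 = 1916
0x212 = 01000010010
→ & → 01000010000 = 528
0x592 = 10110010010
→ | → 11110010010 = 1938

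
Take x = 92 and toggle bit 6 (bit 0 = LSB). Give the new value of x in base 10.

28

x = 0001011100
bit 6 is currently 1; toggle it via x ^ (1 << 6) = x ^ 64
→ 0000011100 = 28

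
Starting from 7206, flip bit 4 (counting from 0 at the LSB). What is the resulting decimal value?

x = 1110000100110
bit 4 is currently 0; toggle it via x ^ (1 << 4) = x ^ 16
→ 1110000110110 = 7222

7222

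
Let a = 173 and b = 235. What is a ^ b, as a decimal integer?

173 = 10101101
235 = 11101011
XOR → 01000110 = 70

70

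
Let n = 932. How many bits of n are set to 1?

932 = 1110100100
Count the 1s: 1 + 1 + 1 + 1 + 1 = 5

5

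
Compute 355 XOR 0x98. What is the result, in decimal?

355 = 101100011
0x98 = 010011000
XOR → 111111011 = 507

507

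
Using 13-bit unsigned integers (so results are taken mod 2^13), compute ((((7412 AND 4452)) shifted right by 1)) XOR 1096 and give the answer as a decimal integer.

3194

7412 = 1110011110100
4452 = 1000101100100
→ AND → 1000001100100 = 4196
→ shifted right by 1 → 0100000110010 = 2098
1096 = 0010001001000
→ XOR → 0110001111010 = 3194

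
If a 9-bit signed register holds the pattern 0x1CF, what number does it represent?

pattern = 111001111 (MSB is 1 ⇒ negative)
Invert: 000110000, add 1 → 000110001 = 49, so the value is -49.
(Equivalently: 463 - 2^9 = 463 - 512 = -49.)

-49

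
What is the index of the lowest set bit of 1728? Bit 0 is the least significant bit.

6

1728 = 11011000000
Trailing zeros: 6, so the lowest set bit is bit 6 (value 64).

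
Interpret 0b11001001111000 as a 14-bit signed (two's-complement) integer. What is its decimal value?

pattern = 11001001111000 (MSB is 1 ⇒ negative)
Invert: 00110110000111, add 1 → 00110110001000 = 3464, so the value is -3464.
(Equivalently: 12920 - 2^14 = 12920 - 16384 = -3464.)

-3464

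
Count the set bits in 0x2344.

0x2344 = 10001101000100
Count the 1s: 1 + 1 + 1 + 1 + 1 = 5

5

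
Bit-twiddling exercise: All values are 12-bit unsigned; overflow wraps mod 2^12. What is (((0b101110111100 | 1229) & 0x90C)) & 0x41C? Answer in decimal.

12

0b101110111100 = 101110111100
1229 = 010011001101
→ | → 111111111101 = 4093
0x90C = 100100001100
→ & → 100100001100 = 2316
0x41C = 010000011100
→ & → 000000001100 = 12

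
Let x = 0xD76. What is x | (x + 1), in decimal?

x = 110101110110 = 3446
x + 1 = 110101110111
OR    = 110101110111 = 3447
(x | (x + 1) sets the lowest cleared bit.)

3447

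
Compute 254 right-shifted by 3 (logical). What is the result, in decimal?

31

254 = 11111110
shift right by 3 → 00011111 = 31
(equivalently, floor(254 / 8))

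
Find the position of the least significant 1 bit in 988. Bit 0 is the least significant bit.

988 = 1111011100
Trailing zeros: 2, so the lowest set bit is bit 2 (value 4).

2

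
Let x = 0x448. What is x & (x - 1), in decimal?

1088

x = 10001001000 = 1096
x - 1 = 10001000111
AND   = 10001000000 = 1088
(x & (x - 1) clears the lowest set bit of x.)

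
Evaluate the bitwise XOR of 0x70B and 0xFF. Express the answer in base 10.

0x70B = 11100001011
0xFF = 00011111111
XOR → 11111110100 = 2036

2036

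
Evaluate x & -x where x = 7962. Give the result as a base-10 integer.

x = 1111100011010 = 7962
-x (two's complement) = …0000011100110
AND   = 0000000000010 = 2
(x & -x isolates the lowest set bit of x.)

2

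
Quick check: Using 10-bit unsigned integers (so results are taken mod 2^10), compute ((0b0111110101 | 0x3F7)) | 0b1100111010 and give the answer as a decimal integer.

0b0111110101 = 0111110101
0x3F7 = 1111110111
→ | → 1111110111 = 1015
0b1100111010 = 1100111010
→ | → 1111111111 = 1023

1023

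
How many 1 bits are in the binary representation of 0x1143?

5

0x1143 = 1000101000011
Count the 1s: 1 + 1 + 1 + 1 + 1 = 5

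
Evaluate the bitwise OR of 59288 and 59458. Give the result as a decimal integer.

59288 = 1110011110011000
59458 = 1110100001000010
 OR → 1110111111011010 = 61402

61402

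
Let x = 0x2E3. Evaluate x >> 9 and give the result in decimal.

1

0x2E3 = 1011100011
shift right by 9 → 0000000001 = 1
(equivalently, floor(739 / 512))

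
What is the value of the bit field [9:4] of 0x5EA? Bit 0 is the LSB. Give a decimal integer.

v = 10111101010
Shift right by 4: 1011110
Mask low 6 bits: 011110 = 30

30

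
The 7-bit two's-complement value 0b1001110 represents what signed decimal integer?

-50

pattern = 1001110 (MSB is 1 ⇒ negative)
Invert: 0110001, add 1 → 0110010 = 50, so the value is -50.
(Equivalently: 78 - 2^7 = 78 - 128 = -50.)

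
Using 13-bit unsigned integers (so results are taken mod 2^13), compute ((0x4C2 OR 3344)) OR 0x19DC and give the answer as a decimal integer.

0x4C2 = 0010011000010
3344 = 0110100010000
→ OR → 0110111010010 = 3538
0x19DC = 1100111011100
→ OR → 1110111011110 = 7646

7646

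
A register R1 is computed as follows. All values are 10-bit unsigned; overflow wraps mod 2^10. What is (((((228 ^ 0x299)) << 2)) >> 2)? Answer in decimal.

125

228 = 0011100100
0x299 = 1010011001
→ ^ → 1001111101 = 637
→ << 2 (mod 2^10) → 0111110100 = 500
→ >> 2 → 0001111101 = 125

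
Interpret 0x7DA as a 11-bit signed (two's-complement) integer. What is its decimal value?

pattern = 11111011010 (MSB is 1 ⇒ negative)
Invert: 00000100101, add 1 → 00000100110 = 38, so the value is -38.
(Equivalently: 2010 - 2^11 = 2010 - 2048 = -38.)

-38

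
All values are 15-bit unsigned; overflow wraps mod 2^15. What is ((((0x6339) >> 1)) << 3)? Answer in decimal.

3296

0x6339 = 110001100111001
→ >> 1 → 011000110011100 = 12700
→ << 3 (mod 2^15) → 000110011100000 = 3296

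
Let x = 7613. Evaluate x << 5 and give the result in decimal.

243616

7613 = 000001110110111101
shift left by 5 → 111011011110100000 = 243616
(equivalently, 7613 × 2^5 = 7613 × 32)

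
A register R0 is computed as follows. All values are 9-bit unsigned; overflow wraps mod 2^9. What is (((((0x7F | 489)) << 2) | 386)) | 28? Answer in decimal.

510

0x7F = 001111111
489 = 111101001
→ | → 111111111 = 511
→ << 2 (mod 2^9) → 111111100 = 508
386 = 110000010
→ | → 111111110 = 510
28 = 000011100
→ | → 111111110 = 510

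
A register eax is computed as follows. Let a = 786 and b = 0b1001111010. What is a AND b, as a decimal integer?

786 = 1100010010
b = 1001111010
AND → 1000010010 = 530

530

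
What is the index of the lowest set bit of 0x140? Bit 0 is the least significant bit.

6

0x140 = 101000000
Trailing zeros: 6, so the lowest set bit is bit 6 (value 64).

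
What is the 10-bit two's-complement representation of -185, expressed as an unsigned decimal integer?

185 in 10 bits: 0010111001
Invert: 1101000110
Add 1:  1101000111 = 839
(Check: 2^10 - 185 = 1024 - 185 = 839.)

839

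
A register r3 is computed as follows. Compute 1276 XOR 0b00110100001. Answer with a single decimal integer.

1373

1276 = 10011111100
b = 00110100001
XOR → 10101011101 = 1373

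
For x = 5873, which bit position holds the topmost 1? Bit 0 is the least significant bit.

12

5873 = 1011011110001
The topmost 1 is at position 12 (since 2^12 = 4096 ≤ 5873 < 8192).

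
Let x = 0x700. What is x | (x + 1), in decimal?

1793

x = 11100000000 = 1792
x + 1 = 11100000001
OR    = 11100000001 = 1793
(x | (x + 1) sets the lowest cleared bit.)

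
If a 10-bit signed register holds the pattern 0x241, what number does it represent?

-447

pattern = 1001000001 (MSB is 1 ⇒ negative)
Invert: 0110111110, add 1 → 0110111111 = 447, so the value is -447.
(Equivalently: 577 - 2^10 = 577 - 1024 = -447.)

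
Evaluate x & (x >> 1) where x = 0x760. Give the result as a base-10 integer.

800

x = 11101100000 = 1888
x>>1 = 01110110000
AND  = 01100100000 = 800
(x & (x >> 1) has a 1 wherever x has two consecutive 1 bits.)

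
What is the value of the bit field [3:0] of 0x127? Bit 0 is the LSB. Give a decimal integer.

v = 100100111
Shift right by 0: 100100111
Mask low 4 bits: 0111 = 7

7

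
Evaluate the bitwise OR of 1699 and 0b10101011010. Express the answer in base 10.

2043

1699 = 11010100011
b = 10101011010
 OR → 11111111011 = 2043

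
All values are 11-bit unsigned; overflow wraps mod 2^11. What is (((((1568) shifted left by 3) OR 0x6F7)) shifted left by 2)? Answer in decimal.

1568 = 11000100000
→ shifted left by 3 (mod 2^11) → 00100000000 = 256
0x6F7 = 11011110111
→ OR → 11111110111 = 2039
→ shifted left by 2 (mod 2^11) → 11111011100 = 2012

2012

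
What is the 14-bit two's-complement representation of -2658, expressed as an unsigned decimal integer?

2658 in 14 bits: 00101001100010
Invert: 11010110011101
Add 1:  11010110011110 = 13726
(Check: 2^14 - 2658 = 16384 - 2658 = 13726.)

13726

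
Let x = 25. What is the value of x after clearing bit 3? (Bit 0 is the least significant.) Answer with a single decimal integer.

x = 000011001
bit 3 is currently 1; clear it via x & ~(1 << 3) = x & ~8
→ 000010001 = 17

17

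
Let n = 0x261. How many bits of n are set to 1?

4

0x261 = 1001100001
Count the 1s: 1 + 1 + 1 + 1 = 4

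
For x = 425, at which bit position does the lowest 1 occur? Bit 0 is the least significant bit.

0

425 = 110101001
Trailing zeros: 0, so the lowest set bit is bit 0 (value 1).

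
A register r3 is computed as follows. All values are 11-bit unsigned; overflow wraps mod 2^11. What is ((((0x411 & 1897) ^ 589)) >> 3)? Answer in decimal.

0x411 = 10000010001
1897 = 11101101001
→ & → 10000000001 = 1025
589 = 01001001101
→ ^ → 11001001100 = 1612
→ >> 3 → 00011001001 = 201

201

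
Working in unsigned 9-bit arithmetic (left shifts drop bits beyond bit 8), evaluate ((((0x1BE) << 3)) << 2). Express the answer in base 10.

0x1BE = 110111110
→ << 3 (mod 2^9) → 111110000 = 496
→ << 2 (mod 2^9) → 111000000 = 448

448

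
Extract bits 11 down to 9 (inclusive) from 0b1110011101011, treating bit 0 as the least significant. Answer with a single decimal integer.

6

v = 1110011101011
Shift right by 9: 1110
Mask low 3 bits: 110 = 6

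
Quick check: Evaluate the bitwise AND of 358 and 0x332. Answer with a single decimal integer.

358 = 0101100110
0x332 = 1100110010
AND → 0100100010 = 290

290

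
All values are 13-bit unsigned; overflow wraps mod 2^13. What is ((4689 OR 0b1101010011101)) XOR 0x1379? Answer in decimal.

4689 = 1001001010001
0b1101010011101 = 1101010011101
→ OR → 1101011011101 = 6877
0x1379 = 1001101111001
→ XOR → 0100110100100 = 2468

2468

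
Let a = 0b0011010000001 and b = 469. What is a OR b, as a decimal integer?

a = 11010000001
469 = 00111010101
 OR → 11111010101 = 2005

2005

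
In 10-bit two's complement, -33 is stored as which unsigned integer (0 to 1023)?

33 in 10 bits: 0000100001
Invert: 1111011110
Add 1:  1111011111 = 991
(Check: 2^10 - 33 = 1024 - 33 = 991.)

991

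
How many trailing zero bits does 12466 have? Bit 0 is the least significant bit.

12466 = 11000010110010
Trailing zeros: 1, so the lowest set bit is bit 1 (value 2).

1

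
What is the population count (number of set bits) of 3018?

3018 = 101111001010
Count the 1s: 1 + 1 + 1 + 1 + 1 + 1 + 1 = 7

7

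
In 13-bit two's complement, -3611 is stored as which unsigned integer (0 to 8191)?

4581

3611 in 13 bits: 0111000011011
Invert: 1000111100100
Add 1:  1000111100101 = 4581
(Check: 2^13 - 3611 = 8192 - 3611 = 4581.)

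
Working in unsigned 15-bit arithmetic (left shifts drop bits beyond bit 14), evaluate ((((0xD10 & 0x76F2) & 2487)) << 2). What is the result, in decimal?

0xD10 = 000110100010000
0x76F2 = 111011011110010
→ & → 000010000010000 = 1040
2487 = 000100110110111
→ & → 000000000010000 = 16
→ << 2 (mod 2^15) → 000000001000000 = 64

64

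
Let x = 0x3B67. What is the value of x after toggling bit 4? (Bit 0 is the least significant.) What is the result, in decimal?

x = 011101101100111
bit 4 is currently 0; toggle it via x ^ (1 << 4) = x ^ 16
→ 011101101110111 = 15223

15223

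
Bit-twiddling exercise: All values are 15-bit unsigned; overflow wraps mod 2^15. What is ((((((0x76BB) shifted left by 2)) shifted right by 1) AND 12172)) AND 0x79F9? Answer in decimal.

0x76BB = 111011010111011
→ shifted left by 2 (mod 2^15) → 101101011101100 = 23276
→ shifted right by 1 → 010110101110110 = 11638
12172 = 010111110001100
→ AND → 010110100000100 = 11524
0x79F9 = 111100111111001
→ AND → 010100100000000 = 10496

10496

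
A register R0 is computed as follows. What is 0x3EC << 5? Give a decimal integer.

32128

0x3EC = 000001111101100
shift left by 5 → 111110110000000 = 32128
(equivalently, 1004 × 2^5 = 1004 × 32)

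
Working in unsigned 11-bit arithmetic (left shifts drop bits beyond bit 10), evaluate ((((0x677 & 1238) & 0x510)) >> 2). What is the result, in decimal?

0x677 = 11001110111
1238 = 10011010110
→ & → 10001010110 = 1110
0x510 = 10100010000
→ & → 10000010000 = 1040
→ >> 2 → 00100000100 = 260

260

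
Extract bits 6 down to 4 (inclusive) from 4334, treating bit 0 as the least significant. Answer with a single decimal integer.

v = 001000011101110
Shift right by 4: 00100001110
Mask low 3 bits: 110 = 6

6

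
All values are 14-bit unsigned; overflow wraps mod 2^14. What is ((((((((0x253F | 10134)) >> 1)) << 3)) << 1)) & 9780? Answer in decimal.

9264

0x253F = 10010100111111
10134 = 10011110010110
→ | → 10011110111111 = 10175
→ >> 1 → 01001111011111 = 5087
→ << 3 (mod 2^14) → 01111011111000 = 7928
→ << 1 (mod 2^14) → 11110111110000 = 15856
9780 = 10011000110100
→ & → 10010000110000 = 9264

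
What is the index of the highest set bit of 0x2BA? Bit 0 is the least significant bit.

9

0x2BA = 1010111010
The topmost 1 is at position 9 (since 2^9 = 512 ≤ 698 < 1024).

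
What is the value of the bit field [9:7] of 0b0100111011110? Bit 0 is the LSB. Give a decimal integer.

v = 0100111011110
Shift right by 7: 010011
Mask low 3 bits: 011 = 3

3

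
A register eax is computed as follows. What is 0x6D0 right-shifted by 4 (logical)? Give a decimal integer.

0x6D0 = 11011010000
shift right by 4 → 00001101101 = 109
(equivalently, floor(1744 / 16))

109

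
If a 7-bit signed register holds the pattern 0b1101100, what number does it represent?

-20

pattern = 1101100 (MSB is 1 ⇒ negative)
Invert: 0010011, add 1 → 0010100 = 20, so the value is -20.
(Equivalently: 108 - 2^7 = 108 - 128 = -20.)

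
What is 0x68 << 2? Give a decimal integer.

0x68 = 001101000
shift left by 2 → 110100000 = 416
(equivalently, 104 × 2^2 = 104 × 4)

416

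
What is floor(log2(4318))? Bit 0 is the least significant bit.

12

4318 = 1000011011110
The topmost 1 is at position 12 (since 2^12 = 4096 ≤ 4318 < 8192).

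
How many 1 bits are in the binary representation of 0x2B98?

7

0x2B98 = 10101110011000
Count the 1s: 1 + 1 + 1 + 1 + 1 + 1 + 1 = 7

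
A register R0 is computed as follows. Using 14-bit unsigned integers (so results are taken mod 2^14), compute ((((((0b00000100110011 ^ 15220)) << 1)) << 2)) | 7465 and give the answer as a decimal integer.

0b00000100110011 = 00000100110011
15220 = 11101101110100
→ ^ → 11101001000111 = 14919
→ << 1 (mod 2^14) → 11010010001110 = 13454
→ << 2 (mod 2^14) → 01001000111000 = 4664
7465 = 01110100101001
→ | → 01111100111001 = 7993

7993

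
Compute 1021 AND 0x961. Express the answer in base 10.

353

1021 = 001111111101
0x961 = 100101100001
AND → 000101100001 = 353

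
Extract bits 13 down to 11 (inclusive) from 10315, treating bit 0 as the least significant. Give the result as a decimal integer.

v = 10100001001011
Shift right by 11: 101
Mask low 3 bits: 101 = 5

5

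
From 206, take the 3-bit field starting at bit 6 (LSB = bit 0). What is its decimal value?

v = 011001110
Shift right by 6: 011
Mask low 3 bits: 011 = 3

3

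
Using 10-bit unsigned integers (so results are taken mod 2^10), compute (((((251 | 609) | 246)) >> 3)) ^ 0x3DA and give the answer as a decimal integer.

251 = 0011111011
609 = 1001100001
→ | → 1011111011 = 763
246 = 0011110110
→ | → 1011111111 = 767
→ >> 3 → 0001011111 = 95
0x3DA = 1111011010
→ ^ → 1110000101 = 901

901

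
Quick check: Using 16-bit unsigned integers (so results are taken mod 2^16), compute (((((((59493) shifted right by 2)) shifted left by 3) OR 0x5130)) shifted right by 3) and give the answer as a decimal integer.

6719

59493 = 1110100001100101
→ shifted right by 2 → 0011101000011001 = 14873
→ shifted left by 3 (mod 2^16) → 1101000011001000 = 53448
0x5130 = 0101000100110000
→ OR → 1101000111111000 = 53752
→ shifted right by 3 → 0001101000111111 = 6719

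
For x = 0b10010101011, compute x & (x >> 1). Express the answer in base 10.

x = 10010101011 = 1195
x>>1 = 01001010101
AND  = 00000000001 = 1
(x & (x >> 1) has a 1 wherever x has two consecutive 1 bits.)

1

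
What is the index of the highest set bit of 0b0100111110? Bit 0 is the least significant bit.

0b0100111110 = 100111110
The topmost 1 is at position 8 (since 2^8 = 256 ≤ 318 < 512).

8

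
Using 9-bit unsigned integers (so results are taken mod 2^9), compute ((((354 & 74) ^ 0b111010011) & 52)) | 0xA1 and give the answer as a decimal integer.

354 = 101100010
74 = 001001010
→ & → 001000010 = 66
0b111010011 = 111010011
→ ^ → 110010001 = 401
52 = 000110100
→ & → 000010000 = 16
0xA1 = 010100001
→ | → 010110001 = 177

177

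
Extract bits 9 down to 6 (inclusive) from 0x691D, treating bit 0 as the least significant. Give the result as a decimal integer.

4

v = 0110100100011101
Shift right by 6: 0110100100
Mask low 4 bits: 0100 = 4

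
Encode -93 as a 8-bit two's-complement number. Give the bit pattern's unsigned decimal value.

93 in 8 bits: 01011101
Invert: 10100010
Add 1:  10100011 = 163
(Check: 2^8 - 93 = 256 - 93 = 163.)

163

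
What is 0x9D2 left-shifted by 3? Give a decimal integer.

0x9D2 = 000100111010010
shift left by 3 → 100111010010000 = 20112
(equivalently, 2514 × 2^3 = 2514 × 8)

20112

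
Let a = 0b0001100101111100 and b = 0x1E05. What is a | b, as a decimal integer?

a = 1100101111100
0x1E05 = 1111000000101
 OR → 1111101111101 = 8061

8061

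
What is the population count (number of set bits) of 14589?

10

14589 = 11100011111101
Count the 1s: 1 + 1 + 1 + 1 + 1 + 1 + 1 + 1 + 1 + 1 = 10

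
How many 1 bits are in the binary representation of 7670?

7670 = 1110111110110
Count the 1s: 1 + 1 + 1 + 1 + 1 + 1 + 1 + 1 + 1 + 1 = 10

10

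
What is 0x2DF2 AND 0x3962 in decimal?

10594

0x2DF2 = 10110111110010
0x3962 = 11100101100010
AND → 10100101100010 = 10594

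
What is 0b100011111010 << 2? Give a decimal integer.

9192

x = 00100011111010
shift left by 2 → 10001111101000 = 9192
(equivalently, 2298 × 2^2 = 2298 × 4)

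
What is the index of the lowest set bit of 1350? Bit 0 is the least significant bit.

1

1350 = 10101000110
Trailing zeros: 1, so the lowest set bit is bit 1 (value 2).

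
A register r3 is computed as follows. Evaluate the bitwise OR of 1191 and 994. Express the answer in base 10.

1191 = 10010100111
994 = 01111100010
 OR → 11111100111 = 2023

2023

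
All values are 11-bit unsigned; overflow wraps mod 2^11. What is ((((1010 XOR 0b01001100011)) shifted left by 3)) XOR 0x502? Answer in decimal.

394

1010 = 01111110010
0b01001100011 = 01001100011
→ XOR → 00110010001 = 401
→ shifted left by 3 (mod 2^11) → 10010001000 = 1160
0x502 = 10100000010
→ XOR → 00110001010 = 394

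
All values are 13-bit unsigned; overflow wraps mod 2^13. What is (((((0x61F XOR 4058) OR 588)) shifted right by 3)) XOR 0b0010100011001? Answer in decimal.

0x61F = 0011000011111
4058 = 0111111011010
→ XOR → 0100111000101 = 2501
588 = 0001001001100
→ OR → 0101111001101 = 3021
→ shifted right by 3 → 0000101111001 = 377
0b0010100011001 = 0010100011001
→ XOR → 0010001100000 = 1120

1120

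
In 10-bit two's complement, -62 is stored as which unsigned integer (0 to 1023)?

962

62 in 10 bits: 0000111110
Invert: 1111000001
Add 1:  1111000010 = 962
(Check: 2^10 - 62 = 1024 - 62 = 962.)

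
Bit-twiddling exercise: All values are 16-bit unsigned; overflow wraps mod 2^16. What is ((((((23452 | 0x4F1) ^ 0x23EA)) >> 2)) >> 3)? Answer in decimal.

23452 = 0101101110011100
0x4F1 = 0000010011110001
→ | → 0101111111111101 = 24573
0x23EA = 0010001111101010
→ ^ → 0111110000010111 = 31767
→ >> 2 → 0001111100000101 = 7941
→ >> 3 → 0000001111100000 = 992

992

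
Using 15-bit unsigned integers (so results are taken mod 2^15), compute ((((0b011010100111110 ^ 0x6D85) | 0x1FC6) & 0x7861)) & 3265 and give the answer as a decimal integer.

0b011010100111110 = 011010100111110
0x6D85 = 110110110000101
→ ^ → 101100010111011 = 22715
0x1FC6 = 001111111000110
→ | → 101111111111111 = 24575
0x7861 = 111100001100001
→ & → 101100001100001 = 22625
3265 = 000110011000001
→ & → 000100001000001 = 2113

2113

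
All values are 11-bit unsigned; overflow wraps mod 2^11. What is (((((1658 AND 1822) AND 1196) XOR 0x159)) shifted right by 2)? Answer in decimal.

1658 = 11001111010
1822 = 11100011110
→ AND → 11000011010 = 1562
1196 = 10010101100
→ AND → 10000001000 = 1032
0x159 = 00101011001
→ XOR → 10101010001 = 1361
→ shifted right by 2 → 00101010100 = 340

340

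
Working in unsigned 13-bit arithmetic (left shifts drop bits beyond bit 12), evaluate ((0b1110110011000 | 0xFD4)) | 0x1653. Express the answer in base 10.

0b1110110011000 = 1110110011000
0xFD4 = 0111111010100
→ | → 1111111011100 = 8156
0x1653 = 1011001010011
→ | → 1111111011111 = 8159

8159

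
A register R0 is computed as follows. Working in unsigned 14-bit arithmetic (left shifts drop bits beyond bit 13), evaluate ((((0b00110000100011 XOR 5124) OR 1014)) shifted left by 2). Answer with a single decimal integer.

0b00110000100011 = 00110000100011
5124 = 01010000000100
→ XOR → 01100000100111 = 6183
1014 = 00001111110110
→ OR → 01101111110111 = 7159
→ shifted left by 2 (mod 2^14) → 10111111011100 = 12252

12252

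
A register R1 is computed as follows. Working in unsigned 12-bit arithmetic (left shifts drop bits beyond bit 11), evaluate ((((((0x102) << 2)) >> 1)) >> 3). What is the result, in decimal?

0x102 = 000100000010
→ << 2 (mod 2^12) → 010000001000 = 1032
→ >> 1 → 001000000100 = 516
→ >> 3 → 000001000000 = 64

64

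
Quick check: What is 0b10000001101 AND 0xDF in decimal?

a = 10000001101
0xDF = 00011011111
AND → 00000001101 = 13

13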